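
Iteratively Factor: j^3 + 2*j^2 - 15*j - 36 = (j + 3)*(j^2 - j - 12) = (j - 4)*(j + 3)*(j + 3)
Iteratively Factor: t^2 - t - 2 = (t - 2)*(t + 1)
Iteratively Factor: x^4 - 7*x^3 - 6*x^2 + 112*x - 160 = (x - 4)*(x^3 - 3*x^2 - 18*x + 40) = (x - 4)*(x + 4)*(x^2 - 7*x + 10) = (x - 4)*(x - 2)*(x + 4)*(x - 5)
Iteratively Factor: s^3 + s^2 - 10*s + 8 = (s + 4)*(s^2 - 3*s + 2) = (s - 1)*(s + 4)*(s - 2)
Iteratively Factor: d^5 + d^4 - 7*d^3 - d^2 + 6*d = (d - 2)*(d^4 + 3*d^3 - d^2 - 3*d) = d*(d - 2)*(d^3 + 3*d^2 - d - 3) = d*(d - 2)*(d + 1)*(d^2 + 2*d - 3) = d*(d - 2)*(d - 1)*(d + 1)*(d + 3)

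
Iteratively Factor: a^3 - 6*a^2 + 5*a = (a)*(a^2 - 6*a + 5) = a*(a - 1)*(a - 5)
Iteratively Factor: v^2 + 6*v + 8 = (v + 2)*(v + 4)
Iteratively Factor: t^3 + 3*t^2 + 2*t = (t + 1)*(t^2 + 2*t) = (t + 1)*(t + 2)*(t)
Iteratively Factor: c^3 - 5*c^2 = (c)*(c^2 - 5*c) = c*(c - 5)*(c)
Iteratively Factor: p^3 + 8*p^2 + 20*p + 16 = (p + 2)*(p^2 + 6*p + 8) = (p + 2)^2*(p + 4)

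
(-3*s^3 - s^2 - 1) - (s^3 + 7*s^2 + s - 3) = -4*s^3 - 8*s^2 - s + 2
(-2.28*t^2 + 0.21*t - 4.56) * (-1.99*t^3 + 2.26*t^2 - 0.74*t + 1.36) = 4.5372*t^5 - 5.5707*t^4 + 11.2362*t^3 - 13.5618*t^2 + 3.66*t - 6.2016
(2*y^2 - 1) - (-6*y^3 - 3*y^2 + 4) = 6*y^3 + 5*y^2 - 5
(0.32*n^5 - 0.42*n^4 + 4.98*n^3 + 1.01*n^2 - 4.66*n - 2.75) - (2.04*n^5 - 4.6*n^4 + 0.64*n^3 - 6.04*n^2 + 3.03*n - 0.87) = -1.72*n^5 + 4.18*n^4 + 4.34*n^3 + 7.05*n^2 - 7.69*n - 1.88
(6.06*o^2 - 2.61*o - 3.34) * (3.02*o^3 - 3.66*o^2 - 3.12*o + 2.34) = 18.3012*o^5 - 30.0618*o^4 - 19.4414*o^3 + 34.548*o^2 + 4.3134*o - 7.8156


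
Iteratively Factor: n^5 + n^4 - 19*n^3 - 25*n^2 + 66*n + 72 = (n + 3)*(n^4 - 2*n^3 - 13*n^2 + 14*n + 24) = (n + 1)*(n + 3)*(n^3 - 3*n^2 - 10*n + 24) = (n - 4)*(n + 1)*(n + 3)*(n^2 + n - 6) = (n - 4)*(n + 1)*(n + 3)^2*(n - 2)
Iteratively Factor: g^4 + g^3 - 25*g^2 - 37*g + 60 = (g + 4)*(g^3 - 3*g^2 - 13*g + 15) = (g - 1)*(g + 4)*(g^2 - 2*g - 15) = (g - 5)*(g - 1)*(g + 4)*(g + 3)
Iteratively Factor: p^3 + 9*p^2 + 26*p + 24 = (p + 3)*(p^2 + 6*p + 8) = (p + 2)*(p + 3)*(p + 4)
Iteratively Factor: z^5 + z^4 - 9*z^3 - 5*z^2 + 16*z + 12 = (z - 2)*(z^4 + 3*z^3 - 3*z^2 - 11*z - 6) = (z - 2)*(z + 1)*(z^3 + 2*z^2 - 5*z - 6) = (z - 2)*(z + 1)^2*(z^2 + z - 6) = (z - 2)^2*(z + 1)^2*(z + 3)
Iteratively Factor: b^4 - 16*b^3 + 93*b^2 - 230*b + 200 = (b - 4)*(b^3 - 12*b^2 + 45*b - 50) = (b - 5)*(b - 4)*(b^2 - 7*b + 10) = (b - 5)*(b - 4)*(b - 2)*(b - 5)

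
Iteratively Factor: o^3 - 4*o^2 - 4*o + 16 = (o + 2)*(o^2 - 6*o + 8) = (o - 2)*(o + 2)*(o - 4)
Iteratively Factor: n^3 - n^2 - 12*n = (n)*(n^2 - n - 12) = n*(n + 3)*(n - 4)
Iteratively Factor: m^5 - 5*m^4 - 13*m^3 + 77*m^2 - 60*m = (m - 3)*(m^4 - 2*m^3 - 19*m^2 + 20*m) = (m - 5)*(m - 3)*(m^3 + 3*m^2 - 4*m) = (m - 5)*(m - 3)*(m - 1)*(m^2 + 4*m) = m*(m - 5)*(m - 3)*(m - 1)*(m + 4)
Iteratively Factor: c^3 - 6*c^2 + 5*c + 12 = (c + 1)*(c^2 - 7*c + 12) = (c - 3)*(c + 1)*(c - 4)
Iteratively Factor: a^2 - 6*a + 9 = (a - 3)*(a - 3)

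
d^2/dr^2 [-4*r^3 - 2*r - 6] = -24*r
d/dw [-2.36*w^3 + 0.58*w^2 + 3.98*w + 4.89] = -7.08*w^2 + 1.16*w + 3.98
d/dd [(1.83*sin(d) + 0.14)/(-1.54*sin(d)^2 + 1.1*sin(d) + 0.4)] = 0.42165626581211*(2.8182*sin(d)^2 + 0.4312*sin(d) + 0.578)*cos(d)/(1.0*sin(d)^2 - 0.714285714285714*sin(d) - 0.25974025974026)^2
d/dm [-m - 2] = -1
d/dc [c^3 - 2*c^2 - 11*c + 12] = 3*c^2 - 4*c - 11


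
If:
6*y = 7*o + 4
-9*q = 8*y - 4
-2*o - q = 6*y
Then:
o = -104/215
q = 76/215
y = 22/215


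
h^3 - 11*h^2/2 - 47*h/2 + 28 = (h - 8)*(h - 1)*(h + 7/2)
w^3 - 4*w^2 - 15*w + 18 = (w - 6)*(w - 1)*(w + 3)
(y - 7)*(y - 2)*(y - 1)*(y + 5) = y^4 - 5*y^3 - 27*y^2 + 101*y - 70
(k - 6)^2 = k^2 - 12*k + 36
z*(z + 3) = z^2 + 3*z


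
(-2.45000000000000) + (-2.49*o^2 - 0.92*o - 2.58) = -2.49*o^2 - 0.92*o - 5.03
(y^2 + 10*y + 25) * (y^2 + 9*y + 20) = y^4 + 19*y^3 + 135*y^2 + 425*y + 500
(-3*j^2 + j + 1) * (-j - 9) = 3*j^3 + 26*j^2 - 10*j - 9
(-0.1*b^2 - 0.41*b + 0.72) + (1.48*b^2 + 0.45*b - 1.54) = 1.38*b^2 + 0.04*b - 0.82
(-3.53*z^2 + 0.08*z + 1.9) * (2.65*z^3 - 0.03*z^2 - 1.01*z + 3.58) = -9.3545*z^5 + 0.3179*z^4 + 8.5979*z^3 - 12.7752*z^2 - 1.6326*z + 6.802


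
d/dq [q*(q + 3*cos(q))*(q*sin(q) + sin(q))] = -q*(q + 1)*(3*sin(q) - 1)*sin(q) + q*(q + 3*cos(q))*(q*cos(q) + sqrt(2)*sin(q + pi/4)) + (q + 1)*(q + 3*cos(q))*sin(q)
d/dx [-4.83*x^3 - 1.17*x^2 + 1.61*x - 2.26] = -14.49*x^2 - 2.34*x + 1.61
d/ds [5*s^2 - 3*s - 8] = 10*s - 3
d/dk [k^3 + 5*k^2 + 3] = k*(3*k + 10)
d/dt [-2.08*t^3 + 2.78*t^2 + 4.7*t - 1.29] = -6.24*t^2 + 5.56*t + 4.7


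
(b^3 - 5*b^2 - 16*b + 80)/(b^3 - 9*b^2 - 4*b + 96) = (b^2 - b - 20)/(b^2 - 5*b - 24)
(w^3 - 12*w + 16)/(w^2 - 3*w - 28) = (w^2 - 4*w + 4)/(w - 7)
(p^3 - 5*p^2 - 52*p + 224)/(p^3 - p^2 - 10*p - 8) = (p^2 - p - 56)/(p^2 + 3*p + 2)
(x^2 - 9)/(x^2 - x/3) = 3*(x^2 - 9)/(x*(3*x - 1))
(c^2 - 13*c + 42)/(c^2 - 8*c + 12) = (c - 7)/(c - 2)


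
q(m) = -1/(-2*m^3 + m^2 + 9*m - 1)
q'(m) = -(6*m^2 - 2*m - 9)/(-2*m^3 + m^2 + 9*m - 1)^2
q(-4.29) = -0.01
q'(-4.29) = -0.01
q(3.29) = 0.03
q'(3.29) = -0.05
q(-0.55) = 0.19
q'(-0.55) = 0.22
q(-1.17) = 0.14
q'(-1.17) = -0.03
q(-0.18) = 0.39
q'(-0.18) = 1.27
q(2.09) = -0.26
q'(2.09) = -0.85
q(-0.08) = 0.58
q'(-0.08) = 3.00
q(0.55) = -0.26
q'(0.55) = 0.54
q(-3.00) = -0.03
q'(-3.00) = -0.04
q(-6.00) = 0.00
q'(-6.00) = 0.00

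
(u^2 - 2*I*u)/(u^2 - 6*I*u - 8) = u/(u - 4*I)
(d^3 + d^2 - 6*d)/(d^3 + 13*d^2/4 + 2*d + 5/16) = 16*d*(d^2 + d - 6)/(16*d^3 + 52*d^2 + 32*d + 5)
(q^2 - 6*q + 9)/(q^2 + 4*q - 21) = (q - 3)/(q + 7)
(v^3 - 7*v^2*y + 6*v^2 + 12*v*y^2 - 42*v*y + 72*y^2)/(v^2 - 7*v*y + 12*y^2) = v + 6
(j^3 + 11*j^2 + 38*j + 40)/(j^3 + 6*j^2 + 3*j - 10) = (j + 4)/(j - 1)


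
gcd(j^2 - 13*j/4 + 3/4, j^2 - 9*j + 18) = j - 3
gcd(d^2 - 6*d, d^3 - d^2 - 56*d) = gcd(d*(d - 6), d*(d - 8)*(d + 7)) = d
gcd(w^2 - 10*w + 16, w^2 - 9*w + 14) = w - 2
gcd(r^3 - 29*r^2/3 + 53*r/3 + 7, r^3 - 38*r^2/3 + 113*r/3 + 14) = r^2 - 20*r/3 - 7/3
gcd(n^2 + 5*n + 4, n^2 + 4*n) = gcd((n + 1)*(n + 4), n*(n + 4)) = n + 4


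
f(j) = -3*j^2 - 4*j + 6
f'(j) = -6*j - 4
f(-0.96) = 7.08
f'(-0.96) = 1.76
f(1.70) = -9.47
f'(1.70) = -14.20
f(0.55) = 2.89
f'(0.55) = -7.30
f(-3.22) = -12.23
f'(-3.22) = 15.32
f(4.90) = -85.63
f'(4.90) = -33.40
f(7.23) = -179.74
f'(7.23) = -47.38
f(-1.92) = 2.62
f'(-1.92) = 7.52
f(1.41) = -5.60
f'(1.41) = -12.46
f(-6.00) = -78.00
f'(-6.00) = 32.00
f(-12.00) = -378.00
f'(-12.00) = 68.00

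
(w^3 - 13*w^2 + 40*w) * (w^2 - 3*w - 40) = w^5 - 16*w^4 + 39*w^3 + 400*w^2 - 1600*w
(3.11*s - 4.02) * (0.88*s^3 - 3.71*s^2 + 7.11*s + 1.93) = 2.7368*s^4 - 15.0757*s^3 + 37.0263*s^2 - 22.5799*s - 7.7586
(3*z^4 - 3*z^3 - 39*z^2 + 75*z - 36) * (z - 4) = 3*z^5 - 15*z^4 - 27*z^3 + 231*z^2 - 336*z + 144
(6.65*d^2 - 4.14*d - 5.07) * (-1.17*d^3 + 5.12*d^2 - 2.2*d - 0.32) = -7.7805*d^5 + 38.8918*d^4 - 29.8949*d^3 - 18.9784*d^2 + 12.4788*d + 1.6224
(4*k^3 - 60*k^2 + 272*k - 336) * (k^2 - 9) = 4*k^5 - 60*k^4 + 236*k^3 + 204*k^2 - 2448*k + 3024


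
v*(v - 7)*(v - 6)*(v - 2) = v^4 - 15*v^3 + 68*v^2 - 84*v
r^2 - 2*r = r*(r - 2)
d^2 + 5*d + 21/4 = (d + 3/2)*(d + 7/2)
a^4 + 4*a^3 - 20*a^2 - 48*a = a*(a - 4)*(a + 2)*(a + 6)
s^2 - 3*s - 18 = (s - 6)*(s + 3)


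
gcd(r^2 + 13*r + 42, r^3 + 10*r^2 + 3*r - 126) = r^2 + 13*r + 42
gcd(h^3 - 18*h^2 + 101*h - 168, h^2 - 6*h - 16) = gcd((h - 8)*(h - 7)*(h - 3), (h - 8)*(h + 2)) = h - 8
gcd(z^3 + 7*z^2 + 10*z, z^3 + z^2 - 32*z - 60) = z^2 + 7*z + 10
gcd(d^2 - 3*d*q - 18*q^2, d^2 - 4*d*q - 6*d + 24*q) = 1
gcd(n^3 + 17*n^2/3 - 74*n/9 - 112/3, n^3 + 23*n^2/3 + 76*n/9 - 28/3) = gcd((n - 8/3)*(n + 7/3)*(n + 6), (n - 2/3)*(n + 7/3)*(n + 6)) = n^2 + 25*n/3 + 14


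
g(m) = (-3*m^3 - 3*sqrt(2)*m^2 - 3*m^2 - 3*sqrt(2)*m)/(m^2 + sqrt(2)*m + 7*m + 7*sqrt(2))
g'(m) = (-2*m - 7 - sqrt(2))*(-3*m^3 - 3*sqrt(2)*m^2 - 3*m^2 - 3*sqrt(2)*m)/(m^2 + sqrt(2)*m + 7*m + 7*sqrt(2))^2 + (-9*m^2 - 6*sqrt(2)*m - 6*m - 3*sqrt(2))/(m^2 + sqrt(2)*m + 7*m + 7*sqrt(2)) = 3*(-m^2 - 14*m - 7)/(m^2 + 14*m + 49)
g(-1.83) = -0.88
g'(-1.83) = 1.71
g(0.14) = -0.07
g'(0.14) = -0.53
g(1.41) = -1.21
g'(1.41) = -1.22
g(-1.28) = -0.19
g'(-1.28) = 0.85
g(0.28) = -0.15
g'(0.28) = -0.62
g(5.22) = -7.97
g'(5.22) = -2.16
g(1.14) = -0.90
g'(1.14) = -1.10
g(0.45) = -0.26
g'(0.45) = -0.73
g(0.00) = 0.00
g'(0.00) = -0.43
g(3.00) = -3.60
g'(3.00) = -1.74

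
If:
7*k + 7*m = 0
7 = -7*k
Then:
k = -1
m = 1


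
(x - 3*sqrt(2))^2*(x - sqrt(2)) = x^3 - 7*sqrt(2)*x^2 + 30*x - 18*sqrt(2)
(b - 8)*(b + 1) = b^2 - 7*b - 8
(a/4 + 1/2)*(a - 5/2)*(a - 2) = a^3/4 - 5*a^2/8 - a + 5/2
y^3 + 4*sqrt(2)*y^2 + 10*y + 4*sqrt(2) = (y + sqrt(2))^2*(y + 2*sqrt(2))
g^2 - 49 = (g - 7)*(g + 7)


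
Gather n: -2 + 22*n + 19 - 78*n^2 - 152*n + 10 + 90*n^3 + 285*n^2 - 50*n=90*n^3 + 207*n^2 - 180*n + 27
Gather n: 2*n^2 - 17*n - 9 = 2*n^2 - 17*n - 9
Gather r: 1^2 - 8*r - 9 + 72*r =64*r - 8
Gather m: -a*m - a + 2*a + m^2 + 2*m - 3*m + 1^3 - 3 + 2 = a + m^2 + m*(-a - 1)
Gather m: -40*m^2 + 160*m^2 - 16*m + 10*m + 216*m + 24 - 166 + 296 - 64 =120*m^2 + 210*m + 90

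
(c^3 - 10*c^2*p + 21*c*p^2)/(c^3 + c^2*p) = (c^2 - 10*c*p + 21*p^2)/(c*(c + p))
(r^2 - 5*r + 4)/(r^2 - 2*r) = (r^2 - 5*r + 4)/(r*(r - 2))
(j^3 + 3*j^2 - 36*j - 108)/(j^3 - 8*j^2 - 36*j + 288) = (j + 3)/(j - 8)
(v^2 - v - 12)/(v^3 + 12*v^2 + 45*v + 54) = (v - 4)/(v^2 + 9*v + 18)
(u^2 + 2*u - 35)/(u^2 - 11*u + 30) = (u + 7)/(u - 6)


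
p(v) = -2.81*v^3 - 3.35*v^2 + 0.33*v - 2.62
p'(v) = -8.43*v^2 - 6.7*v + 0.33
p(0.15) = -2.66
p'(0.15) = -0.86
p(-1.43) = -1.73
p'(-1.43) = -7.33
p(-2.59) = 22.87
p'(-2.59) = -38.87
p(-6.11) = 511.26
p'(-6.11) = -273.44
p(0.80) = -5.94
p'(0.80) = -10.43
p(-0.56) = -3.36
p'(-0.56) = 1.44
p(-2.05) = 6.83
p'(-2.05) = -21.36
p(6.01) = -731.64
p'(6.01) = -344.43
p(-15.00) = 8722.43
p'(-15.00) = -1795.92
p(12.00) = -5336.74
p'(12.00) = -1293.99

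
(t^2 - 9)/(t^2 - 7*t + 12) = (t + 3)/(t - 4)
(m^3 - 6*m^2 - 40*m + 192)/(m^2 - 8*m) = m + 2 - 24/m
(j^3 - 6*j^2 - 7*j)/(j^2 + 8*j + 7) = j*(j - 7)/(j + 7)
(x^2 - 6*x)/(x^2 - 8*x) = (x - 6)/(x - 8)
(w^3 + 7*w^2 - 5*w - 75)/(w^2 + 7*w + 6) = (w^3 + 7*w^2 - 5*w - 75)/(w^2 + 7*w + 6)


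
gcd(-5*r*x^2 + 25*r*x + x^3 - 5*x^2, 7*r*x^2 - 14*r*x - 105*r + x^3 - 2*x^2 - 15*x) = x - 5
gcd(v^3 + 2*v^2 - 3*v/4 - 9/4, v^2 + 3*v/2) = v + 3/2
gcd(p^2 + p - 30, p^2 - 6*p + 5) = p - 5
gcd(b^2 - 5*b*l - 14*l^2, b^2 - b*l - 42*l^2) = b - 7*l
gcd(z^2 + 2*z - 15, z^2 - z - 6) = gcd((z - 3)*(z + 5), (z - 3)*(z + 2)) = z - 3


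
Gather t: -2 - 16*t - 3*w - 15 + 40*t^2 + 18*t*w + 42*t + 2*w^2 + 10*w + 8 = 40*t^2 + t*(18*w + 26) + 2*w^2 + 7*w - 9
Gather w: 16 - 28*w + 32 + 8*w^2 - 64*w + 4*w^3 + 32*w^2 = 4*w^3 + 40*w^2 - 92*w + 48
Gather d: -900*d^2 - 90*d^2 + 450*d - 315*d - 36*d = -990*d^2 + 99*d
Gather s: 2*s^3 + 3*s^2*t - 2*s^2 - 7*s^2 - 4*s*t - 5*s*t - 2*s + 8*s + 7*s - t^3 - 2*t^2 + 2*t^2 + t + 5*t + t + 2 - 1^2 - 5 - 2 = 2*s^3 + s^2*(3*t - 9) + s*(13 - 9*t) - t^3 + 7*t - 6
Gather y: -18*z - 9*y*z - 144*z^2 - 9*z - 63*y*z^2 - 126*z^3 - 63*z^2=y*(-63*z^2 - 9*z) - 126*z^3 - 207*z^2 - 27*z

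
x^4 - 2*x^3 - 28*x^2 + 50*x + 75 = (x - 5)*(x - 3)*(x + 1)*(x + 5)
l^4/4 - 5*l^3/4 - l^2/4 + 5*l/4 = l*(l/4 + 1/4)*(l - 5)*(l - 1)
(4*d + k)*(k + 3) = 4*d*k + 12*d + k^2 + 3*k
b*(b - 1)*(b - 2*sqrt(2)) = b^3 - 2*sqrt(2)*b^2 - b^2 + 2*sqrt(2)*b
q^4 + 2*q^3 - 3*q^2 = q^2*(q - 1)*(q + 3)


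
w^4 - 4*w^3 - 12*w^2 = w^2*(w - 6)*(w + 2)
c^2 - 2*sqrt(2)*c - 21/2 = (c - 7*sqrt(2)/2)*(c + 3*sqrt(2)/2)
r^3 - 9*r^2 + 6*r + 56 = (r - 7)*(r - 4)*(r + 2)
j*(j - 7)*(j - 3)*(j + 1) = j^4 - 9*j^3 + 11*j^2 + 21*j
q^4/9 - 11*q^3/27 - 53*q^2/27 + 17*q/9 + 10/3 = (q/3 + 1/3)*(q/3 + 1)*(q - 6)*(q - 5/3)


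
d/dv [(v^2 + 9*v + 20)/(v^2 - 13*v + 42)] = 22*(-v^2 + 2*v + 29)/(v^4 - 26*v^3 + 253*v^2 - 1092*v + 1764)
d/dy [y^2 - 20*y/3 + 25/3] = 2*y - 20/3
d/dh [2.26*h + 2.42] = 2.26000000000000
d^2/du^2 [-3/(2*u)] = -3/u^3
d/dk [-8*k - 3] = -8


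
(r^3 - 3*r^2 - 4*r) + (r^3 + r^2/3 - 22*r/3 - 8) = 2*r^3 - 8*r^2/3 - 34*r/3 - 8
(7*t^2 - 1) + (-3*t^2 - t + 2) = 4*t^2 - t + 1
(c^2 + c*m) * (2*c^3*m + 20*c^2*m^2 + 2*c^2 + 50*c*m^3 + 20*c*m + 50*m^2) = 2*c^5*m + 22*c^4*m^2 + 2*c^4 + 70*c^3*m^3 + 22*c^3*m + 50*c^2*m^4 + 70*c^2*m^2 + 50*c*m^3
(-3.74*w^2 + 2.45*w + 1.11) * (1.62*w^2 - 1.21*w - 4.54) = -6.0588*w^4 + 8.4944*w^3 + 15.8133*w^2 - 12.4661*w - 5.0394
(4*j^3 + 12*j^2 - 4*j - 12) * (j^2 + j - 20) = 4*j^5 + 16*j^4 - 72*j^3 - 256*j^2 + 68*j + 240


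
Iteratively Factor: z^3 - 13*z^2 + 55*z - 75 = (z - 3)*(z^2 - 10*z + 25) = (z - 5)*(z - 3)*(z - 5)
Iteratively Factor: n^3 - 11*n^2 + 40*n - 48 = (n - 4)*(n^2 - 7*n + 12) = (n - 4)*(n - 3)*(n - 4)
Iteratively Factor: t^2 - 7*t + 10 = (t - 5)*(t - 2)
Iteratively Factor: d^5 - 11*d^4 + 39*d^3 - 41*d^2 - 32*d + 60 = (d - 2)*(d^4 - 9*d^3 + 21*d^2 + d - 30) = (d - 3)*(d - 2)*(d^3 - 6*d^2 + 3*d + 10) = (d - 5)*(d - 3)*(d - 2)*(d^2 - d - 2) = (d - 5)*(d - 3)*(d - 2)^2*(d + 1)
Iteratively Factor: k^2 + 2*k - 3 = (k + 3)*(k - 1)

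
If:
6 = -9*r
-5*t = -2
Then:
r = -2/3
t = 2/5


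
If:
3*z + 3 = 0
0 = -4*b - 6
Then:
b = -3/2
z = -1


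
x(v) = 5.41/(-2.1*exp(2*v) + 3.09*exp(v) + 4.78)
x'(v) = 5.41*(4.2*exp(2*v) - 3.09*exp(v))/(-2.1*exp(2*v) + 3.09*exp(v) + 4.78)^2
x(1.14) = -0.89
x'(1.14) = 4.58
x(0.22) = 1.01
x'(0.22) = 0.50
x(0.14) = 0.97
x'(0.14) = 0.35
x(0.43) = 1.18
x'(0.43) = 1.34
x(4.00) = -0.00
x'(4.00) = 0.00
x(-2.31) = 1.07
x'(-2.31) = -0.06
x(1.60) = -0.17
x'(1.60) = 0.48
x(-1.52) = 1.01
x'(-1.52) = -0.09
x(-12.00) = 1.13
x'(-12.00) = 0.00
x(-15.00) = 1.13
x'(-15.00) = 0.00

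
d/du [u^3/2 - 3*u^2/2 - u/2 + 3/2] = 3*u^2/2 - 3*u - 1/2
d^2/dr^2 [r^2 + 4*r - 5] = 2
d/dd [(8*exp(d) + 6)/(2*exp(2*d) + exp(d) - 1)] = 2*(-(4*exp(d) + 1)*(4*exp(d) + 3) + 8*exp(2*d) + 4*exp(d) - 4)*exp(d)/(2*exp(2*d) + exp(d) - 1)^2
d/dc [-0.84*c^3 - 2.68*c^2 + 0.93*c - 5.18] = -2.52*c^2 - 5.36*c + 0.93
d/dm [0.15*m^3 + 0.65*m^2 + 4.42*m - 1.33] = 0.45*m^2 + 1.3*m + 4.42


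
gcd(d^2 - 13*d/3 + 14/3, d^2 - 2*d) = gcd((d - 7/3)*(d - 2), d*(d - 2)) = d - 2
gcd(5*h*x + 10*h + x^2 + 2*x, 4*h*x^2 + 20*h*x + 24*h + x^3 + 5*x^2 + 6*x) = x + 2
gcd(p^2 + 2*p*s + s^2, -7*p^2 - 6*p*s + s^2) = p + s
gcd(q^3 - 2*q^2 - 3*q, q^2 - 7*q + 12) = q - 3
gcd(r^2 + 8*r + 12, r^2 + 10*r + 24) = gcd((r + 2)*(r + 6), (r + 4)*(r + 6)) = r + 6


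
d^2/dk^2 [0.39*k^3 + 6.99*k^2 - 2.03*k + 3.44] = 2.34*k + 13.98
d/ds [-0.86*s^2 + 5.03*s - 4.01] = 5.03 - 1.72*s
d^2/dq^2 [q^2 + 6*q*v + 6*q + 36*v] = 2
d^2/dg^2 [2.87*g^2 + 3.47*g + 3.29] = 5.74000000000000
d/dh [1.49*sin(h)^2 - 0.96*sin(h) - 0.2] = (2.98*sin(h) - 0.96)*cos(h)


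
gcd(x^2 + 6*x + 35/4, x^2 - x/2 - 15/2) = x + 5/2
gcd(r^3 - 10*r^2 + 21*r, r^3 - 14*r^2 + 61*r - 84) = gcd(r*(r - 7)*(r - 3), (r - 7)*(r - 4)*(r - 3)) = r^2 - 10*r + 21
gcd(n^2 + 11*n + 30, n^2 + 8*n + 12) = n + 6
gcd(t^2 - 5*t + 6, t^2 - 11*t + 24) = t - 3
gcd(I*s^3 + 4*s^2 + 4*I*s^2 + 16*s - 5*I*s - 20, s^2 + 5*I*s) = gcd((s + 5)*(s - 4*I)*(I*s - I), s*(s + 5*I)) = 1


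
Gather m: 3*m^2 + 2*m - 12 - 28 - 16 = 3*m^2 + 2*m - 56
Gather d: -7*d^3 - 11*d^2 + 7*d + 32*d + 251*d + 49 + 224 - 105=-7*d^3 - 11*d^2 + 290*d + 168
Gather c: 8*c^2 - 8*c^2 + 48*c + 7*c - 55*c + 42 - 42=0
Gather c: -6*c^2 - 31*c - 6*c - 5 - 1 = -6*c^2 - 37*c - 6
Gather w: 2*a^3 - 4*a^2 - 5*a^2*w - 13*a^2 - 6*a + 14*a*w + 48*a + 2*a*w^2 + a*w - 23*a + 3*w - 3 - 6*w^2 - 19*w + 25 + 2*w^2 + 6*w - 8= 2*a^3 - 17*a^2 + 19*a + w^2*(2*a - 4) + w*(-5*a^2 + 15*a - 10) + 14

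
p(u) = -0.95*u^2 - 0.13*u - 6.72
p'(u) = -1.9*u - 0.13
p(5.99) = -41.58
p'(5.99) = -11.51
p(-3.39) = -17.20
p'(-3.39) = 6.31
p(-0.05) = -6.72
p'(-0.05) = -0.04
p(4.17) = -23.78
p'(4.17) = -8.05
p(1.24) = -8.34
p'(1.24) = -2.49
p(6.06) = -42.40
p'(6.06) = -11.64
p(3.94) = -21.98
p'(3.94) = -7.62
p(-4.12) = -22.31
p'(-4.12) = 7.70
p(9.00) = -84.84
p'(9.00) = -17.23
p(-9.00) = -82.50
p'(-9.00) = 16.97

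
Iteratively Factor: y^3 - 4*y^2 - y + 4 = (y - 1)*(y^2 - 3*y - 4) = (y - 1)*(y + 1)*(y - 4)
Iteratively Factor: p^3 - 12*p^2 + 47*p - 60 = (p - 4)*(p^2 - 8*p + 15) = (p - 4)*(p - 3)*(p - 5)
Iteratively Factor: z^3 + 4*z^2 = (z)*(z^2 + 4*z) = z^2*(z + 4)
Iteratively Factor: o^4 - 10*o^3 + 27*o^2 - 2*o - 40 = (o - 4)*(o^3 - 6*o^2 + 3*o + 10) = (o - 4)*(o - 2)*(o^2 - 4*o - 5) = (o - 5)*(o - 4)*(o - 2)*(o + 1)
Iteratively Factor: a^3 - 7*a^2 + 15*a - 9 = (a - 3)*(a^2 - 4*a + 3) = (a - 3)^2*(a - 1)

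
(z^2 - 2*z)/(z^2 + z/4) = 4*(z - 2)/(4*z + 1)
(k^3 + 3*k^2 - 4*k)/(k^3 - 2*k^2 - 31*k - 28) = k*(k - 1)/(k^2 - 6*k - 7)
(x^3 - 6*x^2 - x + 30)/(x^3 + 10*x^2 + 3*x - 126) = (x^2 - 3*x - 10)/(x^2 + 13*x + 42)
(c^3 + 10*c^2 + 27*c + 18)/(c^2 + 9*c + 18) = c + 1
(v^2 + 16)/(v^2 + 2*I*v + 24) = (v + 4*I)/(v + 6*I)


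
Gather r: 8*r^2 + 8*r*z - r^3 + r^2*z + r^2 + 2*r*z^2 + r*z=-r^3 + r^2*(z + 9) + r*(2*z^2 + 9*z)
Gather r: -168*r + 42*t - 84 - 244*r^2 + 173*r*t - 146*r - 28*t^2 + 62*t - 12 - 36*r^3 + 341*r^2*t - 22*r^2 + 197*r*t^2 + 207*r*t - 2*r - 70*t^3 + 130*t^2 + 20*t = -36*r^3 + r^2*(341*t - 266) + r*(197*t^2 + 380*t - 316) - 70*t^3 + 102*t^2 + 124*t - 96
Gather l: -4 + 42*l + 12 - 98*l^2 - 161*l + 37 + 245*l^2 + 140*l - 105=147*l^2 + 21*l - 60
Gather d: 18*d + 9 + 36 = 18*d + 45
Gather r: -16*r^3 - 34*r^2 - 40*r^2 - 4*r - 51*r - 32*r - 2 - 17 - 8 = -16*r^3 - 74*r^2 - 87*r - 27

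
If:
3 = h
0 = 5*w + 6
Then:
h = 3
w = -6/5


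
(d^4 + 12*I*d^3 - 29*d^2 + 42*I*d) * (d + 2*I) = d^5 + 14*I*d^4 - 53*d^3 - 16*I*d^2 - 84*d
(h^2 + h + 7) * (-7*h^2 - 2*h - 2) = -7*h^4 - 9*h^3 - 53*h^2 - 16*h - 14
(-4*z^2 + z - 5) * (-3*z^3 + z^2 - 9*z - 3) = 12*z^5 - 7*z^4 + 52*z^3 - 2*z^2 + 42*z + 15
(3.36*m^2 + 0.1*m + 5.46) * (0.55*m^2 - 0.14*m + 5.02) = 1.848*m^4 - 0.4154*m^3 + 19.8562*m^2 - 0.2624*m + 27.4092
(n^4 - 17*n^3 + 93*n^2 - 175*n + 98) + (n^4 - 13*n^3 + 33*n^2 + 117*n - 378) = 2*n^4 - 30*n^3 + 126*n^2 - 58*n - 280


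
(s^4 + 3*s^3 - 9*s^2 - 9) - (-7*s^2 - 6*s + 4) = s^4 + 3*s^3 - 2*s^2 + 6*s - 13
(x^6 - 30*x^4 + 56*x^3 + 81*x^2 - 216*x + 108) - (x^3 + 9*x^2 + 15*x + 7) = x^6 - 30*x^4 + 55*x^3 + 72*x^2 - 231*x + 101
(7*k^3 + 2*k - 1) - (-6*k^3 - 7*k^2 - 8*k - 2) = 13*k^3 + 7*k^2 + 10*k + 1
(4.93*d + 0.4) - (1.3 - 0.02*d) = 4.95*d - 0.9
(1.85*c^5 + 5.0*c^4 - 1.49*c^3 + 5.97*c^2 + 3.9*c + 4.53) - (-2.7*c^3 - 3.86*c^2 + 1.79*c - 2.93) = 1.85*c^5 + 5.0*c^4 + 1.21*c^3 + 9.83*c^2 + 2.11*c + 7.46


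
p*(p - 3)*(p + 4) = p^3 + p^2 - 12*p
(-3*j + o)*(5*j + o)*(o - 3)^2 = -15*j^2*o^2 + 90*j^2*o - 135*j^2 + 2*j*o^3 - 12*j*o^2 + 18*j*o + o^4 - 6*o^3 + 9*o^2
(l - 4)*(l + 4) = l^2 - 16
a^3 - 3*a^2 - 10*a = a*(a - 5)*(a + 2)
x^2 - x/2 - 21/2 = (x - 7/2)*(x + 3)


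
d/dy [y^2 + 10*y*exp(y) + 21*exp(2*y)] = 10*y*exp(y) + 2*y + 42*exp(2*y) + 10*exp(y)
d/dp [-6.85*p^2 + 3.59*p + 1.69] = 3.59 - 13.7*p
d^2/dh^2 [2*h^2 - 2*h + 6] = 4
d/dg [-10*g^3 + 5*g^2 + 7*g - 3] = -30*g^2 + 10*g + 7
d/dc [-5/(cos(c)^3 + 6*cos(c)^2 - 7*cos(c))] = 5*(-3*sin(c) + 7*sin(c)/cos(c)^2 - 12*tan(c))/((cos(c) - 1)^2*(cos(c) + 7)^2)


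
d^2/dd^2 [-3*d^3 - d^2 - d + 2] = -18*d - 2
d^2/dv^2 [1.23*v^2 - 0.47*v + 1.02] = 2.46000000000000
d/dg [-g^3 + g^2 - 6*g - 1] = -3*g^2 + 2*g - 6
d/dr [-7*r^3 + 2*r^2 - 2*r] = -21*r^2 + 4*r - 2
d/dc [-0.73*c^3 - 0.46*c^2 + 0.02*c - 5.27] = -2.19*c^2 - 0.92*c + 0.02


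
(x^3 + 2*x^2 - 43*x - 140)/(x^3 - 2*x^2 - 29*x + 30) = (x^2 - 3*x - 28)/(x^2 - 7*x + 6)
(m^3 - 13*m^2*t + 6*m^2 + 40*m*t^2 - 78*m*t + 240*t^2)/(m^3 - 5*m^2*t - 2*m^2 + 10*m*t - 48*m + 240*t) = (m - 8*t)/(m - 8)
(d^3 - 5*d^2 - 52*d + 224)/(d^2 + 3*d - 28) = d - 8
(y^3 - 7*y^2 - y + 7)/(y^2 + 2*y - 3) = (y^2 - 6*y - 7)/(y + 3)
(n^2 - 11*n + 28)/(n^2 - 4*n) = (n - 7)/n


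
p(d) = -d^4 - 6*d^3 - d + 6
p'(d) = -4*d^3 - 18*d^2 - 1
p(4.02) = -648.97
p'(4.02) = -551.75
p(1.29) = -10.94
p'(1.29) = -39.54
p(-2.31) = 53.79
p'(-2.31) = -47.74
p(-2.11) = 44.65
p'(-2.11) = -43.56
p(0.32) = 5.47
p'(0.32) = -2.97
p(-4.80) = 143.51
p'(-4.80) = 26.65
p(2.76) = -180.94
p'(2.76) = -222.22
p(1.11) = -4.83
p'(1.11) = -28.65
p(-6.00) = 12.00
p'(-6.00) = 215.00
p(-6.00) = 12.00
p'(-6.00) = 215.00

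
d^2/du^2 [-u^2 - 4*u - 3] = -2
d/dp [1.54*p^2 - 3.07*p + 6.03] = 3.08*p - 3.07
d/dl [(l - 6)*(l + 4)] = 2*l - 2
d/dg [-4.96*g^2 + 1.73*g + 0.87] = 1.73 - 9.92*g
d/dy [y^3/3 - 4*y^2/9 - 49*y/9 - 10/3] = y^2 - 8*y/9 - 49/9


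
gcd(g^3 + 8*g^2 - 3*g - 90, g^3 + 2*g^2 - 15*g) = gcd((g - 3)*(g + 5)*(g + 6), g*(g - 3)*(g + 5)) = g^2 + 2*g - 15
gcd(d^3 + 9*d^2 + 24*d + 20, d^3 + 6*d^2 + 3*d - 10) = d^2 + 7*d + 10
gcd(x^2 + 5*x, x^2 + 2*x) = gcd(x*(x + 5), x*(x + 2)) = x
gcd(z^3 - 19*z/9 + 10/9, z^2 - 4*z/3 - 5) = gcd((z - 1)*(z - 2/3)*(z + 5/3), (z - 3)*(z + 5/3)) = z + 5/3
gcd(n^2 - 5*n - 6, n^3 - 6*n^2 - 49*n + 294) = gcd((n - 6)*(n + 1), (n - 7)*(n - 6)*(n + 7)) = n - 6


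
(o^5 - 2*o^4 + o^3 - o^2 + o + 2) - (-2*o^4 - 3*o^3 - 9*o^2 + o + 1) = o^5 + 4*o^3 + 8*o^2 + 1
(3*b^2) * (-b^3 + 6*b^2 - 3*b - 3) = -3*b^5 + 18*b^4 - 9*b^3 - 9*b^2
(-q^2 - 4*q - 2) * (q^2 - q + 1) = -q^4 - 3*q^3 + q^2 - 2*q - 2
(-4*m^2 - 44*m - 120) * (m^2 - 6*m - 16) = -4*m^4 - 20*m^3 + 208*m^2 + 1424*m + 1920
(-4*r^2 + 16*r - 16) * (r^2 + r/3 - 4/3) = -4*r^4 + 44*r^3/3 - 16*r^2/3 - 80*r/3 + 64/3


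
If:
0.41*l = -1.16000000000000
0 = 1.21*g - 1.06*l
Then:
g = -2.48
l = -2.83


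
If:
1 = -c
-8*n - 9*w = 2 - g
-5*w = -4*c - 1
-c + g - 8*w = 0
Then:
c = -1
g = -29/5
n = -3/10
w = -3/5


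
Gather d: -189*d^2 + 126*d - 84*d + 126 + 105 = -189*d^2 + 42*d + 231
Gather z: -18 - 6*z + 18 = -6*z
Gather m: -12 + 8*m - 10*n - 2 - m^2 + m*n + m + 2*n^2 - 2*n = -m^2 + m*(n + 9) + 2*n^2 - 12*n - 14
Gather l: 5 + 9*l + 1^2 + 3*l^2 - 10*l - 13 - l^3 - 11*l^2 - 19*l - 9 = -l^3 - 8*l^2 - 20*l - 16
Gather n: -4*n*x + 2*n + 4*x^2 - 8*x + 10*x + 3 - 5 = n*(2 - 4*x) + 4*x^2 + 2*x - 2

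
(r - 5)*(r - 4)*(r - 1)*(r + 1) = r^4 - 9*r^3 + 19*r^2 + 9*r - 20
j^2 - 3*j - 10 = (j - 5)*(j + 2)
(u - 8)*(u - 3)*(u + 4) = u^3 - 7*u^2 - 20*u + 96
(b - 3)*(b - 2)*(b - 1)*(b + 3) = b^4 - 3*b^3 - 7*b^2 + 27*b - 18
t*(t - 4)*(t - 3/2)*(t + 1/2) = t^4 - 5*t^3 + 13*t^2/4 + 3*t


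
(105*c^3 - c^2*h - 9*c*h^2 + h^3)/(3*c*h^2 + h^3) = 35*c^2/h^2 - 12*c/h + 1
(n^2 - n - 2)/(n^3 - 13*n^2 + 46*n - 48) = (n + 1)/(n^2 - 11*n + 24)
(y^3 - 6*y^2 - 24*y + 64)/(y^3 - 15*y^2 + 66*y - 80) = (y + 4)/(y - 5)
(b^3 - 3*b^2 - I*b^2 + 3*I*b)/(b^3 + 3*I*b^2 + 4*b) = (b - 3)/(b + 4*I)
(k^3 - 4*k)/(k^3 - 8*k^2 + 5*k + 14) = k*(k + 2)/(k^2 - 6*k - 7)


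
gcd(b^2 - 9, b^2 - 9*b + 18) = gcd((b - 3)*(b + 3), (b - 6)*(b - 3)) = b - 3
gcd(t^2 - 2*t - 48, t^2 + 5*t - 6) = t + 6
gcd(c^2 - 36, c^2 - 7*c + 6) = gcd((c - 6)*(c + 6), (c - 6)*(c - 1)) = c - 6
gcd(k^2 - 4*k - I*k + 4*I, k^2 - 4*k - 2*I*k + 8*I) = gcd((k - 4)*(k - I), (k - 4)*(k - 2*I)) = k - 4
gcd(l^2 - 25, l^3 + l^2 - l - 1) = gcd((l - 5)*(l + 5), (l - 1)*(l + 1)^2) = 1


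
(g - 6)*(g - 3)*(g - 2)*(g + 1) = g^4 - 10*g^3 + 25*g^2 - 36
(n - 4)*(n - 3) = n^2 - 7*n + 12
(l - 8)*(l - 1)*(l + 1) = l^3 - 8*l^2 - l + 8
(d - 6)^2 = d^2 - 12*d + 36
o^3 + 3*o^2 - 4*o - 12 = (o - 2)*(o + 2)*(o + 3)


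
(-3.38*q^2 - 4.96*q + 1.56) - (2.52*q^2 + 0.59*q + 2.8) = -5.9*q^2 - 5.55*q - 1.24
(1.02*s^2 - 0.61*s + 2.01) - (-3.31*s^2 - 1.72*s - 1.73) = 4.33*s^2 + 1.11*s + 3.74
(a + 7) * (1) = a + 7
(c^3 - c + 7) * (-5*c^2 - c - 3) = -5*c^5 - c^4 + 2*c^3 - 34*c^2 - 4*c - 21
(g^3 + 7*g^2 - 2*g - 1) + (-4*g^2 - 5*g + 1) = g^3 + 3*g^2 - 7*g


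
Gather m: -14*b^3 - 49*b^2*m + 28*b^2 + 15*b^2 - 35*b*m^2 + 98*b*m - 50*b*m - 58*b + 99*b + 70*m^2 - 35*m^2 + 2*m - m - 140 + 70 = -14*b^3 + 43*b^2 + 41*b + m^2*(35 - 35*b) + m*(-49*b^2 + 48*b + 1) - 70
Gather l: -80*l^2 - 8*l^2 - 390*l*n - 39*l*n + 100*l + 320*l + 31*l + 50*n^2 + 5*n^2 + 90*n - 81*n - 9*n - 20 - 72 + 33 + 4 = -88*l^2 + l*(451 - 429*n) + 55*n^2 - 55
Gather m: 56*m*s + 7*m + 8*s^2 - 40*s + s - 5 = m*(56*s + 7) + 8*s^2 - 39*s - 5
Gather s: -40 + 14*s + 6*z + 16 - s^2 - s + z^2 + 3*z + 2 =-s^2 + 13*s + z^2 + 9*z - 22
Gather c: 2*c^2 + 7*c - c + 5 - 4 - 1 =2*c^2 + 6*c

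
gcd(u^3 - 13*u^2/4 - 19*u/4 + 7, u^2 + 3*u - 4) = u - 1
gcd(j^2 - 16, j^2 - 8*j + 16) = j - 4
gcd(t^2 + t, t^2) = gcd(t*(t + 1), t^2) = t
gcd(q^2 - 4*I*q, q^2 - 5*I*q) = q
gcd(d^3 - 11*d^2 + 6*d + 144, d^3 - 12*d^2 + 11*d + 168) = d^2 - 5*d - 24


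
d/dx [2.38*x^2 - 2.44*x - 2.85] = 4.76*x - 2.44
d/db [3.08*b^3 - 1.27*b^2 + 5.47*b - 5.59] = 9.24*b^2 - 2.54*b + 5.47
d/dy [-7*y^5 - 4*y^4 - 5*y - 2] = -35*y^4 - 16*y^3 - 5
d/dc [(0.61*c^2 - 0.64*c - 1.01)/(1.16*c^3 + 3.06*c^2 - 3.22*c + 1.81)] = (-0.7076*c^4 + 1.4848*c^3 + 3.509*c^2 + 8.3894*c - 4.4106)/(1.3456*c^6 + 7.0992*c^5 + 1.8932*c^4 - 15.5072*c^3 + 21.4456*c^2 - 11.6564*c + 3.2761)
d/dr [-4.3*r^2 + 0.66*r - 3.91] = 0.66 - 8.6*r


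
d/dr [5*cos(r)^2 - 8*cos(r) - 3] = 2*(4 - 5*cos(r))*sin(r)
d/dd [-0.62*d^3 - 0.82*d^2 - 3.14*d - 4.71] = -1.86*d^2 - 1.64*d - 3.14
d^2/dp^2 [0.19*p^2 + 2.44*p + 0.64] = 0.380000000000000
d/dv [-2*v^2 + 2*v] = 2 - 4*v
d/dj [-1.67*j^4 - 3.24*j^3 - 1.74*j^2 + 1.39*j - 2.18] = -6.68*j^3 - 9.72*j^2 - 3.48*j + 1.39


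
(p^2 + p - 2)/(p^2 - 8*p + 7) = (p + 2)/(p - 7)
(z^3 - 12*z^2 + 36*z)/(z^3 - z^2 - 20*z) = (-z^2 + 12*z - 36)/(-z^2 + z + 20)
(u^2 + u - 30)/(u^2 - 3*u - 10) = (u + 6)/(u + 2)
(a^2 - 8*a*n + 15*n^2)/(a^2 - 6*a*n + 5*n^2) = (a - 3*n)/(a - n)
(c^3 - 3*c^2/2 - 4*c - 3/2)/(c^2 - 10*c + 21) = (2*c^2 + 3*c + 1)/(2*(c - 7))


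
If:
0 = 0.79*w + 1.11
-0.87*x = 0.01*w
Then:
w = -1.41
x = 0.02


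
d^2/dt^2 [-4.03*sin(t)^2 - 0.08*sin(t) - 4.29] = 16.12*sin(t)^2 + 0.08*sin(t) - 8.06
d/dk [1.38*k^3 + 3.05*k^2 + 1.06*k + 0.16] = 4.14*k^2 + 6.1*k + 1.06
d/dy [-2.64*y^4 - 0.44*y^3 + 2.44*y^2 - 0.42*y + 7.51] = -10.56*y^3 - 1.32*y^2 + 4.88*y - 0.42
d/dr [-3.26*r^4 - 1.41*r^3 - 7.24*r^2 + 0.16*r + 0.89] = -13.04*r^3 - 4.23*r^2 - 14.48*r + 0.16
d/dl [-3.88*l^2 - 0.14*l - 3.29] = -7.76*l - 0.14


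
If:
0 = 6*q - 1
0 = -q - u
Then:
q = 1/6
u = -1/6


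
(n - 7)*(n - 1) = n^2 - 8*n + 7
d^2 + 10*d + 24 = (d + 4)*(d + 6)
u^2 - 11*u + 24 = (u - 8)*(u - 3)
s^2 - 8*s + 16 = (s - 4)^2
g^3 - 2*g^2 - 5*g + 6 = (g - 3)*(g - 1)*(g + 2)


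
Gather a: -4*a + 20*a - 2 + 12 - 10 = 16*a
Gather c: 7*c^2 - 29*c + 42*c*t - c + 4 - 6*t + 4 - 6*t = 7*c^2 + c*(42*t - 30) - 12*t + 8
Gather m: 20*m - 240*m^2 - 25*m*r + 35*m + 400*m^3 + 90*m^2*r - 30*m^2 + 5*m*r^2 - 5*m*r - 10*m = 400*m^3 + m^2*(90*r - 270) + m*(5*r^2 - 30*r + 45)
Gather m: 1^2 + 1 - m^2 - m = -m^2 - m + 2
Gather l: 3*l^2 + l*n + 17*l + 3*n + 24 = 3*l^2 + l*(n + 17) + 3*n + 24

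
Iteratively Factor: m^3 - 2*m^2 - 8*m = (m - 4)*(m^2 + 2*m) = (m - 4)*(m + 2)*(m)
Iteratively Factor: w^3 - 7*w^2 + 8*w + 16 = (w + 1)*(w^2 - 8*w + 16) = (w - 4)*(w + 1)*(w - 4)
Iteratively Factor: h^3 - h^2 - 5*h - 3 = (h + 1)*(h^2 - 2*h - 3) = (h - 3)*(h + 1)*(h + 1)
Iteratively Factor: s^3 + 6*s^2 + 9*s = (s + 3)*(s^2 + 3*s) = (s + 3)^2*(s)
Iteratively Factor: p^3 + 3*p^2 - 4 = (p + 2)*(p^2 + p - 2) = (p - 1)*(p + 2)*(p + 2)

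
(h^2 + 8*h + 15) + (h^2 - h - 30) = 2*h^2 + 7*h - 15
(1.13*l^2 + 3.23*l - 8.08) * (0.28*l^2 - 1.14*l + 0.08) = 0.3164*l^4 - 0.3838*l^3 - 5.8542*l^2 + 9.4696*l - 0.6464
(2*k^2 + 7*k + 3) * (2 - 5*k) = -10*k^3 - 31*k^2 - k + 6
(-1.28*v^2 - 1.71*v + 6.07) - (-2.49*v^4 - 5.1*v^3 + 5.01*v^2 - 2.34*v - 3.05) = 2.49*v^4 + 5.1*v^3 - 6.29*v^2 + 0.63*v + 9.12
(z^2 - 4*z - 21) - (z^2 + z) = -5*z - 21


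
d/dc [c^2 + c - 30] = 2*c + 1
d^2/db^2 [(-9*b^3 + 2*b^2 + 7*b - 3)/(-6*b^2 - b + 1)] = 6*(-59*b^3 + 87*b^2 - 15*b + 4)/(216*b^6 + 108*b^5 - 90*b^4 - 35*b^3 + 15*b^2 + 3*b - 1)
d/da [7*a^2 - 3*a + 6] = 14*a - 3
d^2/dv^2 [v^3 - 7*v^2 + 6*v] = 6*v - 14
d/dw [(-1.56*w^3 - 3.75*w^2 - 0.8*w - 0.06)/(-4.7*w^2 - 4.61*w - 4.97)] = (7.332*w^4 + 14.3832*w^3 + 36.7871*w^2 + 36.711*w + 3.6994)/(22.09*w^4 + 43.334*w^3 + 67.9701*w^2 + 45.8234*w + 24.7009)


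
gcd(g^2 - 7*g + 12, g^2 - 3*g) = g - 3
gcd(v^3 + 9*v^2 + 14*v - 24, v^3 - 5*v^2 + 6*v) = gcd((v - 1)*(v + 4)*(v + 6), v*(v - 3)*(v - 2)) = 1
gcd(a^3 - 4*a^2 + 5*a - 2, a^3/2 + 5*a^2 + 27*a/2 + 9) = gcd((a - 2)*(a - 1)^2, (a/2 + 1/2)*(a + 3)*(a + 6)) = 1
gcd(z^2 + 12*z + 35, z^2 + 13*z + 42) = z + 7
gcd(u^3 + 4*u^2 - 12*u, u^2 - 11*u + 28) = 1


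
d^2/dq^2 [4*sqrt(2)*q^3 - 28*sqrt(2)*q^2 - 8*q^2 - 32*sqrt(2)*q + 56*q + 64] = 24*sqrt(2)*q - 56*sqrt(2) - 16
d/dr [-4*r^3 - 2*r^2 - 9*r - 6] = -12*r^2 - 4*r - 9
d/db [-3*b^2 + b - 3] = 1 - 6*b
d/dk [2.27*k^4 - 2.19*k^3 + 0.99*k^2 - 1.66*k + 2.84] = 9.08*k^3 - 6.57*k^2 + 1.98*k - 1.66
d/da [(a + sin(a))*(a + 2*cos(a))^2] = (a + 2*cos(a))*(-2*(a + sin(a))*(2*sin(a) - 1) + (a + 2*cos(a))*(cos(a) + 1))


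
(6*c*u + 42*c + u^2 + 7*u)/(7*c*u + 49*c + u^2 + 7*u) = (6*c + u)/(7*c + u)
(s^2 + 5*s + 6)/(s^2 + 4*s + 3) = (s + 2)/(s + 1)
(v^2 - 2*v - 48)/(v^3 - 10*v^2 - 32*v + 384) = 1/(v - 8)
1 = 1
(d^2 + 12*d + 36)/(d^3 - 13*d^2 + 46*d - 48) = (d^2 + 12*d + 36)/(d^3 - 13*d^2 + 46*d - 48)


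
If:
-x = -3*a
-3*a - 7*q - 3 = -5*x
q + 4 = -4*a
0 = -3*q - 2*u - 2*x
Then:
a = -5/8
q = -3/2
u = 33/8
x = -15/8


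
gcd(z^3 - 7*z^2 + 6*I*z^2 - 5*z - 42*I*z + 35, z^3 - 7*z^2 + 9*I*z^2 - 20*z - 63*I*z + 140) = z^2 + z*(-7 + 5*I) - 35*I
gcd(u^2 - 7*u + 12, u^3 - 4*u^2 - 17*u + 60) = u - 3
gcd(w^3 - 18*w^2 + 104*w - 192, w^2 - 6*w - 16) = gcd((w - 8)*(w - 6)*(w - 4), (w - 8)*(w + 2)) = w - 8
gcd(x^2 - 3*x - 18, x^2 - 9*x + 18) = x - 6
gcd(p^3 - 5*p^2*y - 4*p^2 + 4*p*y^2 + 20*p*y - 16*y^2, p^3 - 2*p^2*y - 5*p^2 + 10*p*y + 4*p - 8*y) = p - 4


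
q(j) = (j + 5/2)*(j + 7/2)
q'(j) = 2*j + 6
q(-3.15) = -0.23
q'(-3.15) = -0.30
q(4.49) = 55.85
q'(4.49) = 14.98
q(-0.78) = 4.68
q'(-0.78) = 4.44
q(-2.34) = 0.19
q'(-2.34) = 1.32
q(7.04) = 100.55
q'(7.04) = 20.08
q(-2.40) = 0.11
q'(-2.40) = 1.20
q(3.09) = 36.84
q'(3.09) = 12.18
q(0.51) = 12.07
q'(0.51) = 7.02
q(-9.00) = 35.75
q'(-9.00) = -12.00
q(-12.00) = 80.75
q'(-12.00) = -18.00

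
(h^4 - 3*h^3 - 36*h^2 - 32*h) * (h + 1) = h^5 - 2*h^4 - 39*h^3 - 68*h^2 - 32*h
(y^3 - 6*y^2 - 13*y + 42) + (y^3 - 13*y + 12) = 2*y^3 - 6*y^2 - 26*y + 54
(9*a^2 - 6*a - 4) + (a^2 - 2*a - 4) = 10*a^2 - 8*a - 8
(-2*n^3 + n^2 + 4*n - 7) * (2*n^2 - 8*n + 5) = -4*n^5 + 18*n^4 - 10*n^3 - 41*n^2 + 76*n - 35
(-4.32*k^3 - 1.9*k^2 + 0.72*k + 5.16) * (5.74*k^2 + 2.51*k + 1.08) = -24.7968*k^5 - 21.7492*k^4 - 5.3018*k^3 + 29.3736*k^2 + 13.7292*k + 5.5728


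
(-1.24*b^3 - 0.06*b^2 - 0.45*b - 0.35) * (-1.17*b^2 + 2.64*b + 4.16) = 1.4508*b^5 - 3.2034*b^4 - 4.7903*b^3 - 1.0281*b^2 - 2.796*b - 1.456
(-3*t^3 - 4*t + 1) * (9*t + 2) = -27*t^4 - 6*t^3 - 36*t^2 + t + 2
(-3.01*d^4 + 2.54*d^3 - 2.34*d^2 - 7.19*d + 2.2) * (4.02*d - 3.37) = -12.1002*d^5 + 20.3545*d^4 - 17.9666*d^3 - 21.018*d^2 + 33.0743*d - 7.414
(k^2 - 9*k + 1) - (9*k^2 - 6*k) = -8*k^2 - 3*k + 1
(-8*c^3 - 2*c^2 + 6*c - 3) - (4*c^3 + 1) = -12*c^3 - 2*c^2 + 6*c - 4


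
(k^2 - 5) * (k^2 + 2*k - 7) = k^4 + 2*k^3 - 12*k^2 - 10*k + 35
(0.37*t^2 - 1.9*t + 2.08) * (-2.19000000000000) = -0.8103*t^2 + 4.161*t - 4.5552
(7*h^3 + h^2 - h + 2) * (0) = 0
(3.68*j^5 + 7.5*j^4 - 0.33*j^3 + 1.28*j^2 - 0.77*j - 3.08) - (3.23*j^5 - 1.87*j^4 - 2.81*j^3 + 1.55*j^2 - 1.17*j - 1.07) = 0.45*j^5 + 9.37*j^4 + 2.48*j^3 - 0.27*j^2 + 0.4*j - 2.01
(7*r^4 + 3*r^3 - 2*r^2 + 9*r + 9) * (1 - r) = -7*r^5 + 4*r^4 + 5*r^3 - 11*r^2 + 9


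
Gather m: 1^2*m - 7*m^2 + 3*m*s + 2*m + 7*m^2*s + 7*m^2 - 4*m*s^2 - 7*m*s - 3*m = 7*m^2*s + m*(-4*s^2 - 4*s)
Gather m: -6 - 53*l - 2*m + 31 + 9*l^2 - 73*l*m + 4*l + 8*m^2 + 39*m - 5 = 9*l^2 - 49*l + 8*m^2 + m*(37 - 73*l) + 20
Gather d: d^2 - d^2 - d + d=0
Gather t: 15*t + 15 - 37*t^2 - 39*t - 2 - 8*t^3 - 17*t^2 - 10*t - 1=-8*t^3 - 54*t^2 - 34*t + 12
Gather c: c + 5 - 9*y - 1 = c - 9*y + 4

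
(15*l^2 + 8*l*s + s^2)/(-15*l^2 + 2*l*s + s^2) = (3*l + s)/(-3*l + s)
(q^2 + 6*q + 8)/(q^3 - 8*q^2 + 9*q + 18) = (q^2 + 6*q + 8)/(q^3 - 8*q^2 + 9*q + 18)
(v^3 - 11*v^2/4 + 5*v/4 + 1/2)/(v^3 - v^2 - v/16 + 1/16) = 4*(v - 2)/(4*v - 1)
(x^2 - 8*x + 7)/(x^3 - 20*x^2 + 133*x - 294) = (x - 1)/(x^2 - 13*x + 42)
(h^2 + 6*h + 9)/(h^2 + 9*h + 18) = (h + 3)/(h + 6)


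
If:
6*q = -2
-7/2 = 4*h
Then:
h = -7/8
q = -1/3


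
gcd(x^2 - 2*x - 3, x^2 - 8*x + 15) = x - 3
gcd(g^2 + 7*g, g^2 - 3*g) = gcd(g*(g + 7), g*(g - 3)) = g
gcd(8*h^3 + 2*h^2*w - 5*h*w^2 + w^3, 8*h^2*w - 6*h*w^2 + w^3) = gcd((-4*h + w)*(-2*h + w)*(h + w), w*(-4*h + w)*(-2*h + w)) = 8*h^2 - 6*h*w + w^2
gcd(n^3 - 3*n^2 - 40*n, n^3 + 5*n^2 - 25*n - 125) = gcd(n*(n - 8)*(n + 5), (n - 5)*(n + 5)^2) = n + 5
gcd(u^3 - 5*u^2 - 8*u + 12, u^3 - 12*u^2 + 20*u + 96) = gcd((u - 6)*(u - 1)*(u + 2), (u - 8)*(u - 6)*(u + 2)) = u^2 - 4*u - 12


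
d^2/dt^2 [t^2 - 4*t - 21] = 2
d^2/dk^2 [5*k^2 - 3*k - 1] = 10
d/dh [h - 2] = 1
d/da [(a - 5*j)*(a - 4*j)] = 2*a - 9*j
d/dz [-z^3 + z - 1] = 1 - 3*z^2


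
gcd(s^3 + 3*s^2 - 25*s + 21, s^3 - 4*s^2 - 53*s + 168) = s^2 + 4*s - 21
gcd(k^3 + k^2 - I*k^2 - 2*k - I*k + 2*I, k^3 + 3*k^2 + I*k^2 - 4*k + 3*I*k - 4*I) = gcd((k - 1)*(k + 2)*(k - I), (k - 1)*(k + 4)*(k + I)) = k - 1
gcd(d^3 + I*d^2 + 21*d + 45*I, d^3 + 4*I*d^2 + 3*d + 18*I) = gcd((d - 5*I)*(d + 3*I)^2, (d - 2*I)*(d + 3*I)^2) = d^2 + 6*I*d - 9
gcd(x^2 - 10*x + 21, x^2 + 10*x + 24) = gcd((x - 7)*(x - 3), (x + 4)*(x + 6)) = 1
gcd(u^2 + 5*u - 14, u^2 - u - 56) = u + 7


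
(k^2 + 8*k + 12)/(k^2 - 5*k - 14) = (k + 6)/(k - 7)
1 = 1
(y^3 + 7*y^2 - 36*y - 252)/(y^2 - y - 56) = (y^2 - 36)/(y - 8)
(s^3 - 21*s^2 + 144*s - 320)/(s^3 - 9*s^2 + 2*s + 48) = (s^2 - 13*s + 40)/(s^2 - s - 6)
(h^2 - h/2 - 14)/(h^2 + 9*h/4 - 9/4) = 2*(2*h^2 - h - 28)/(4*h^2 + 9*h - 9)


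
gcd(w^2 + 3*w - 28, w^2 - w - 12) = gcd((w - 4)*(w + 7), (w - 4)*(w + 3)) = w - 4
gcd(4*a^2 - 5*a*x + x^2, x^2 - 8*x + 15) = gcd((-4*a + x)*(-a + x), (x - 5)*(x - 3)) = 1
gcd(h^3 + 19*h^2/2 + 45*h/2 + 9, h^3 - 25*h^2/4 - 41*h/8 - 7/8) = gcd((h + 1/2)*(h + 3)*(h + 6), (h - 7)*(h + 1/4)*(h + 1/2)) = h + 1/2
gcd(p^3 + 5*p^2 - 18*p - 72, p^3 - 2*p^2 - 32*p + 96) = p^2 + 2*p - 24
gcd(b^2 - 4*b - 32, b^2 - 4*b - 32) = b^2 - 4*b - 32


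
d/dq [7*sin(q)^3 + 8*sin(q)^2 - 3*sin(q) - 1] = (21*sin(q)^2 + 16*sin(q) - 3)*cos(q)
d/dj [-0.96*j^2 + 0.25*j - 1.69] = 0.25 - 1.92*j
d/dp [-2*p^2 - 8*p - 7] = -4*p - 8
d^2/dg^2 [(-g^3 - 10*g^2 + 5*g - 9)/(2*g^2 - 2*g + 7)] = 2*(-10*g^3 + 354*g^2 - 249*g - 330)/(8*g^6 - 24*g^5 + 108*g^4 - 176*g^3 + 378*g^2 - 294*g + 343)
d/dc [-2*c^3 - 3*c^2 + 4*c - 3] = -6*c^2 - 6*c + 4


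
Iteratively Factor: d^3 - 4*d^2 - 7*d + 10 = (d - 5)*(d^2 + d - 2) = (d - 5)*(d + 2)*(d - 1)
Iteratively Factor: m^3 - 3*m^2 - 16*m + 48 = (m - 4)*(m^2 + m - 12) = (m - 4)*(m + 4)*(m - 3)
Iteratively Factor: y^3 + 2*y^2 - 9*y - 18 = (y - 3)*(y^2 + 5*y + 6) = (y - 3)*(y + 3)*(y + 2)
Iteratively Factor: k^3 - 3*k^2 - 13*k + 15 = (k + 3)*(k^2 - 6*k + 5) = (k - 1)*(k + 3)*(k - 5)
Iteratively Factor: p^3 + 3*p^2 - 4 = (p + 2)*(p^2 + p - 2) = (p - 1)*(p + 2)*(p + 2)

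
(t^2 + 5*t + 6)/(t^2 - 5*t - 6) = (t^2 + 5*t + 6)/(t^2 - 5*t - 6)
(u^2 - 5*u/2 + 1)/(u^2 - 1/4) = 2*(u - 2)/(2*u + 1)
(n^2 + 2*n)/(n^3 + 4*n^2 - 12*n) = (n + 2)/(n^2 + 4*n - 12)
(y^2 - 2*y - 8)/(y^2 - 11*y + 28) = (y + 2)/(y - 7)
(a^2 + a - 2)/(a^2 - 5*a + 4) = (a + 2)/(a - 4)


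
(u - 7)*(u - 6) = u^2 - 13*u + 42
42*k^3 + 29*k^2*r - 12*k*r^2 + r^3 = (-7*k + r)*(-6*k + r)*(k + r)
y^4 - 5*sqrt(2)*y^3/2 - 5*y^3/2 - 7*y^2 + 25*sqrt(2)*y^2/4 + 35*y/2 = y*(y - 5/2)*(y - 7*sqrt(2)/2)*(y + sqrt(2))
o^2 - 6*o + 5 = (o - 5)*(o - 1)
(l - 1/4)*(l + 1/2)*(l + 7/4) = l^3 + 2*l^2 + 5*l/16 - 7/32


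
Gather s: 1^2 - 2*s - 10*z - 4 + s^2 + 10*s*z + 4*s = s^2 + s*(10*z + 2) - 10*z - 3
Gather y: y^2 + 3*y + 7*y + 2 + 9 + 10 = y^2 + 10*y + 21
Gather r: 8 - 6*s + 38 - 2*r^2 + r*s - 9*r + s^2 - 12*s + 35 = -2*r^2 + r*(s - 9) + s^2 - 18*s + 81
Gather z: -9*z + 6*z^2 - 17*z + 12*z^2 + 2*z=18*z^2 - 24*z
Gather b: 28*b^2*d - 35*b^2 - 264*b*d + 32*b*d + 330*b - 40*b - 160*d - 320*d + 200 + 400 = b^2*(28*d - 35) + b*(290 - 232*d) - 480*d + 600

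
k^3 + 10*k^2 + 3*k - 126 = (k - 3)*(k + 6)*(k + 7)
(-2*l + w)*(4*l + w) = -8*l^2 + 2*l*w + w^2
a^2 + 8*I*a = a*(a + 8*I)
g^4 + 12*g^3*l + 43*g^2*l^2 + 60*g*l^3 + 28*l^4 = (g + l)*(g + 2*l)^2*(g + 7*l)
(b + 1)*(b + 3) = b^2 + 4*b + 3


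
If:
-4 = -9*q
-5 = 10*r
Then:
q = 4/9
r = -1/2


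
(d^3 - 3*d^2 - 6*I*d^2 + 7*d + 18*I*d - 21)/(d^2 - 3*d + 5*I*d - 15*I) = (d^2 - 6*I*d + 7)/(d + 5*I)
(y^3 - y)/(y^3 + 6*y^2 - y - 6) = y/(y + 6)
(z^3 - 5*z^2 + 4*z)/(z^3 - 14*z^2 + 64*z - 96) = z*(z - 1)/(z^2 - 10*z + 24)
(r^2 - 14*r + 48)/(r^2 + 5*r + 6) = (r^2 - 14*r + 48)/(r^2 + 5*r + 6)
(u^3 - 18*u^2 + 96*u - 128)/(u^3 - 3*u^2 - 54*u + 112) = (u - 8)/(u + 7)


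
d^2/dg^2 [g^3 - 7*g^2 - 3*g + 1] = 6*g - 14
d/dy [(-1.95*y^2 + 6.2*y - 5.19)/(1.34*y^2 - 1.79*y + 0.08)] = (-4.8175*y^2 + 13.5972*y - 8.7941)/(1.7956*y^4 - 4.7972*y^3 + 3.4185*y^2 - 0.2864*y + 0.0064)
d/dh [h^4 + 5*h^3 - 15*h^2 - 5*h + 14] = 4*h^3 + 15*h^2 - 30*h - 5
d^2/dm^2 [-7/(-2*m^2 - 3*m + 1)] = 14*(-4*m^2 - 6*m + (4*m + 3)^2 + 2)/(2*m^2 + 3*m - 1)^3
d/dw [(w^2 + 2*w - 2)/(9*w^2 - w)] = (-19*w^2 + 36*w - 2)/(w^2*(81*w^2 - 18*w + 1))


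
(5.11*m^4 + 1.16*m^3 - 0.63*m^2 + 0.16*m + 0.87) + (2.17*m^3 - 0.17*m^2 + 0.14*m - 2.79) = 5.11*m^4 + 3.33*m^3 - 0.8*m^2 + 0.3*m - 1.92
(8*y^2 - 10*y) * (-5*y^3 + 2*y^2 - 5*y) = -40*y^5 + 66*y^4 - 60*y^3 + 50*y^2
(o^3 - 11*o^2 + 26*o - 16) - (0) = o^3 - 11*o^2 + 26*o - 16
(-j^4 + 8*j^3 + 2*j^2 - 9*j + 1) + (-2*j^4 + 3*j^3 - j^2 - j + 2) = -3*j^4 + 11*j^3 + j^2 - 10*j + 3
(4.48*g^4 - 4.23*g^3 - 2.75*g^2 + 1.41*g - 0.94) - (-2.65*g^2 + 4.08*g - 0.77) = 4.48*g^4 - 4.23*g^3 - 0.1*g^2 - 2.67*g - 0.17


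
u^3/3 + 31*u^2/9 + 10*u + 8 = (u/3 + 1)*(u + 4/3)*(u + 6)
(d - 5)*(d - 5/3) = d^2 - 20*d/3 + 25/3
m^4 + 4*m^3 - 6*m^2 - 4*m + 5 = (m - 1)^2*(m + 1)*(m + 5)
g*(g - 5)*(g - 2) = g^3 - 7*g^2 + 10*g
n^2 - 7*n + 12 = (n - 4)*(n - 3)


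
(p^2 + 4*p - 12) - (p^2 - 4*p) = 8*p - 12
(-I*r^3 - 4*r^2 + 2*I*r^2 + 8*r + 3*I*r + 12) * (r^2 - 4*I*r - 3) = -I*r^5 - 8*r^4 + 2*I*r^4 + 16*r^3 + 22*I*r^3 + 36*r^2 - 38*I*r^2 - 24*r - 57*I*r - 36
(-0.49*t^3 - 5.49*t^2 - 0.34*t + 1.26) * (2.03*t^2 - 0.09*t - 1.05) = -0.9947*t^5 - 11.1006*t^4 + 0.3184*t^3 + 8.3529*t^2 + 0.2436*t - 1.323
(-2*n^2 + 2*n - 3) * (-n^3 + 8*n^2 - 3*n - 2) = 2*n^5 - 18*n^4 + 25*n^3 - 26*n^2 + 5*n + 6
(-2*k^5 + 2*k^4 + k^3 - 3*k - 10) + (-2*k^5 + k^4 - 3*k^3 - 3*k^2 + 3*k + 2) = -4*k^5 + 3*k^4 - 2*k^3 - 3*k^2 - 8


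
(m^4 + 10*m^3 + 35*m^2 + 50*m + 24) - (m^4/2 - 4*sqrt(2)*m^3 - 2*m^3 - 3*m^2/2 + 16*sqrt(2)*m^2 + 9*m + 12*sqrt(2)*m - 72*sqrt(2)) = m^4/2 + 4*sqrt(2)*m^3 + 12*m^3 - 16*sqrt(2)*m^2 + 73*m^2/2 - 12*sqrt(2)*m + 41*m + 24 + 72*sqrt(2)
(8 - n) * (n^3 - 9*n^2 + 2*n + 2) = -n^4 + 17*n^3 - 74*n^2 + 14*n + 16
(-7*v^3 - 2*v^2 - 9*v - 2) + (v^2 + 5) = -7*v^3 - v^2 - 9*v + 3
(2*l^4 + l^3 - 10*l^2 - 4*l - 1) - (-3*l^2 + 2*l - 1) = 2*l^4 + l^3 - 7*l^2 - 6*l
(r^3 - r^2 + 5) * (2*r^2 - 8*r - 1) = 2*r^5 - 10*r^4 + 7*r^3 + 11*r^2 - 40*r - 5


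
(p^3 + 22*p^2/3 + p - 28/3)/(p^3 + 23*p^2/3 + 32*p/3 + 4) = (3*p^3 + 22*p^2 + 3*p - 28)/(3*p^3 + 23*p^2 + 32*p + 12)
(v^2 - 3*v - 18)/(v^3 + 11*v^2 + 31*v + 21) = (v - 6)/(v^2 + 8*v + 7)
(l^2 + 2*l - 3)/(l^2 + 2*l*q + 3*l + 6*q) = (l - 1)/(l + 2*q)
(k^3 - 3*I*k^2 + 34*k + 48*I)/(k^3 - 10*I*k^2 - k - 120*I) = (k + 2*I)/(k - 5*I)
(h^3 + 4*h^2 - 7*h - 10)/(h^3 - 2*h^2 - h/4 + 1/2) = 4*(h^2 + 6*h + 5)/(4*h^2 - 1)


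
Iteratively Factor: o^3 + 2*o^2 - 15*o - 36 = (o + 3)*(o^2 - o - 12) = (o + 3)^2*(o - 4)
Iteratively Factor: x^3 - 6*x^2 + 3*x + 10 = (x - 2)*(x^2 - 4*x - 5) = (x - 5)*(x - 2)*(x + 1)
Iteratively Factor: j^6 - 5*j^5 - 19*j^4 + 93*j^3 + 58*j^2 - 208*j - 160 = (j - 5)*(j^5 - 19*j^3 - 2*j^2 + 48*j + 32) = (j - 5)*(j - 2)*(j^4 + 2*j^3 - 15*j^2 - 32*j - 16) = (j - 5)*(j - 2)*(j + 4)*(j^3 - 2*j^2 - 7*j - 4) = (j - 5)*(j - 2)*(j + 1)*(j + 4)*(j^2 - 3*j - 4) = (j - 5)*(j - 2)*(j + 1)^2*(j + 4)*(j - 4)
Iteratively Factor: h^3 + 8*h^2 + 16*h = (h + 4)*(h^2 + 4*h) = h*(h + 4)*(h + 4)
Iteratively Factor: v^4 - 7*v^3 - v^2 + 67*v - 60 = (v - 4)*(v^3 - 3*v^2 - 13*v + 15) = (v - 5)*(v - 4)*(v^2 + 2*v - 3) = (v - 5)*(v - 4)*(v - 1)*(v + 3)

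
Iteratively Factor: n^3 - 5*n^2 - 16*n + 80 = (n - 5)*(n^2 - 16) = (n - 5)*(n - 4)*(n + 4)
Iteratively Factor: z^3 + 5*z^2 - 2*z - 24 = (z + 3)*(z^2 + 2*z - 8) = (z - 2)*(z + 3)*(z + 4)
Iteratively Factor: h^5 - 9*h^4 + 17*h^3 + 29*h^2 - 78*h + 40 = (h - 4)*(h^4 - 5*h^3 - 3*h^2 + 17*h - 10) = (h - 4)*(h - 1)*(h^3 - 4*h^2 - 7*h + 10) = (h - 5)*(h - 4)*(h - 1)*(h^2 + h - 2) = (h - 5)*(h - 4)*(h - 1)^2*(h + 2)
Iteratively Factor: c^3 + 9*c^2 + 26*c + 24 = (c + 4)*(c^2 + 5*c + 6) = (c + 3)*(c + 4)*(c + 2)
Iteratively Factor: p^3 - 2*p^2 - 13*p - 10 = (p + 1)*(p^2 - 3*p - 10) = (p + 1)*(p + 2)*(p - 5)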